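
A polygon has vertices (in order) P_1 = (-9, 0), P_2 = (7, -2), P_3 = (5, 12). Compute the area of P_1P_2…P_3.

110

Apply Gauss's area formula: 2A = Σ (x_i·y_{i+1} − x_{i+1}·y_i), indices taken mod 3.
Σ = (18) + (94) + (108) = 220
Area = |Σ|/2 = 110.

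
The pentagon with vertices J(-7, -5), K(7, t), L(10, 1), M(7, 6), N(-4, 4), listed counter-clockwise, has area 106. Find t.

-1

The doubled signed area Σ (x_i y_{i+1} − x_{i+1} y_i) is linear in t.
With t=0 it equals 195; the coefficient of t is -17 (from the two edges through K).
So -17·t + 195 = 2·106 = 212 ⇒ t = -1.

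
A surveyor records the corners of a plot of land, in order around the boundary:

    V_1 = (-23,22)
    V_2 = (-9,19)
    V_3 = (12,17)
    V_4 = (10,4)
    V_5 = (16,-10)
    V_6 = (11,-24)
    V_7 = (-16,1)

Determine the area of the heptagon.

941

Apply the shoelace formula: 2A = Σ (x_i·y_{i+1} − x_{i+1}·y_i), indices taken mod 7.
Cross-terms: -239, -381, -122, -164, -274, -373, -329  ⇒  Σ = -1882
Area = |Σ|/2 = 941.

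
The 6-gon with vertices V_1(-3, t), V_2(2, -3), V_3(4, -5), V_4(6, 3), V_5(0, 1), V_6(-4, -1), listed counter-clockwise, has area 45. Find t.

Write out the shoelace sum; only the two edges meeting at V_1 involve t:
2·Area = [((-4)·t − (-3)·(-1)) + ((-3)·(-3) − 2·t)] + 54
       = -6·t + 60 = 90
⇒ t = -5.

-5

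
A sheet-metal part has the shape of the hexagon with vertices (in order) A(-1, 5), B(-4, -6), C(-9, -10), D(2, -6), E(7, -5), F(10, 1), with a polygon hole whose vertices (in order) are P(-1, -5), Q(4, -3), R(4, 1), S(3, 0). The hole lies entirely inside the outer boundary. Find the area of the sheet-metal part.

Outer boundary:
Cross-terms: 26, -14, 74, 32, 57, 51  ⇒  Σ = 226
Area = |Σ|/2 = 113.
Hole:
Σ = (23) + (16) + (-3) + (-15) = 21
Area = |Σ|/2 = 10.5.
Net area = 113 − 10.5 = 102.5.

102.5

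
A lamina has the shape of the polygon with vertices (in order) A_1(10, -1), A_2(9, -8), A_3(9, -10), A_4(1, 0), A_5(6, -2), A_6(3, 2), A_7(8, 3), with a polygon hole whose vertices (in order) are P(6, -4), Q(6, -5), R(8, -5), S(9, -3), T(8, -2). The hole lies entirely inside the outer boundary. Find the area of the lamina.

48.5

Outer boundary:
Apply the surveyor's formula: 2A = Σ (x_i·y_{i+1} − x_{i+1}·y_i), indices taken mod 7.
Σ = (-71) + (-18) + (10) + (-2) + (18) + (-7) + (-38) = -108
Area = |Σ|/2 = 54.
Hole:
Apply the shoelace (surveyor's) formula: 2A = Σ (x_i·y_{i+1} − x_{i+1}·y_i), indices taken mod 5.
Cross-terms: -6, 10, 21, 6, -20  ⇒  Σ = 11
Area = |Σ|/2 = 5.5.
Net area = 54 − 5.5 = 48.5.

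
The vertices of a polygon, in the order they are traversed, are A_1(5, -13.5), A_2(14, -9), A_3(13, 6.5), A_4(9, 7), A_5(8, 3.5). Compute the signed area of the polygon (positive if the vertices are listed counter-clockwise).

Apply the shoelace formula: 2A = Σ (x_i·y_{i+1} − x_{i+1}·y_i), indices taken mod 5.
A_1→A_2: (5)(-9) − (14)(-13.5) = 144
A_2→A_3: (14)(6.5) − (13)(-9) = 208
A_3→A_4: (13)(7) − (9)(6.5) = 32.5
A_4→A_5: (9)(3.5) − (8)(7) = -24.5
A_5→A_1: (8)(-13.5) − (5)(3.5) = -125.5
Σ = 234.5
Signed area = Σ/2 = 117.25 (positive ⇒ counter-clockwise traversal).

117.25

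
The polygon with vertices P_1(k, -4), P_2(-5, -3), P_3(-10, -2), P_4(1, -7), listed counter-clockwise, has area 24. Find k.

Write out the shoelace sum; only the two edges meeting at P_1 involve k:
2·Area = [(1·(-4) − k·(-7)) + (k·(-3) − (-5)·(-4))] + 52
       = 4·k + 28 = 48
⇒ k = 5.

5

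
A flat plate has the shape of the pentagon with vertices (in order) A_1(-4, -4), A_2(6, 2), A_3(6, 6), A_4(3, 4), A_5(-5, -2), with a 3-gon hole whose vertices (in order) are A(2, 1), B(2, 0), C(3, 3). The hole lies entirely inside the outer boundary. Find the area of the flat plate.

35.5

Outer boundary:
A_1→A_2: (-4)(2) − (6)(-4) = 16
A_2→A_3: (6)(6) − (6)(2) = 24
A_3→A_4: (6)(4) − (3)(6) = 6
A_4→A_5: (3)(-2) − (-5)(4) = 14
A_5→A_1: (-5)(-4) − (-4)(-2) = 12
Σ = 72
Area = |Σ|/2 = 36.
Hole:
Apply the shoelace formula: 2A = Σ (x_i·y_{i+1} − x_{i+1}·y_i), indices taken mod 3.
A→B: (2)(0) − (2)(1) = -2
B→C: (2)(3) − (3)(0) = 6
C→A: (3)(1) − (2)(3) = -3
Σ = 1
Area = |Σ|/2 = 0.5.
Net area = 36 − 0.5 = 35.5.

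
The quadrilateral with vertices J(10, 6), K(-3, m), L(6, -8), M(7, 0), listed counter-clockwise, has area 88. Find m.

Write out the shoelace sum; only the two edges meeting at K involve m:
2·Area = [(10·m − (-3)·6) + ((-3)·(-8) − 6·m)] + 98
       = 4·m + 140 = 176
⇒ m = 9.

9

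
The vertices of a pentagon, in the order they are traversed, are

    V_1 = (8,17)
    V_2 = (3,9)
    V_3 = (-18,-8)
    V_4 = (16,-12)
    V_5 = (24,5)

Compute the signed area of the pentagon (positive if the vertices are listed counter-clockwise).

619.5

Apply the surveyor's formula: 2A = Σ (x_i·y_{i+1} − x_{i+1}·y_i), indices taken mod 5.
Σ = (21) + (138) + (344) + (368) + (368) = 1239
Signed area = Σ/2 = 619.5 (positive ⇒ counter-clockwise traversal).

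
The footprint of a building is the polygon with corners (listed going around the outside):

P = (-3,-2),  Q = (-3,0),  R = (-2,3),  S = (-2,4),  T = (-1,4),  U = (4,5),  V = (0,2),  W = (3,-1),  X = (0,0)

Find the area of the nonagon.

Σ = (-6) + (-9) + (-2) + (-4) + (-21) + (8) + (-6) + (0) + (0) = -40
Area = |Σ|/2 = 20.

20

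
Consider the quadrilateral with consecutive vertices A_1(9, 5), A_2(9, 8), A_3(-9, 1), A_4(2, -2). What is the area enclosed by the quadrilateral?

Apply the shoelace (surveyor's) formula: 2A = Σ (x_i·y_{i+1} − x_{i+1}·y_i), indices taken mod 4.
Cross-terms: 27, 81, 16, 28  ⇒  Σ = 152
Area = |Σ|/2 = 76.

76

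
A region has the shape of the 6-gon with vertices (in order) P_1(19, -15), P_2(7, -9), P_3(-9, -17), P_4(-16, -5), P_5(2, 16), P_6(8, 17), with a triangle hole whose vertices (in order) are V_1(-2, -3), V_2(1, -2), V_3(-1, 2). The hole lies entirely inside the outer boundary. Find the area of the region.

Outer boundary:
Apply the shoelace (surveyor's) formula: 2A = Σ (x_i·y_{i+1} − x_{i+1}·y_i), indices taken mod 6.
Cross-terms: -66, -200, -227, -246, -94, -443  ⇒  Σ = -1276
Area = |Σ|/2 = 638.
Hole:
Apply the surveyor's formula: 2A = Σ (x_i·y_{i+1} − x_{i+1}·y_i), indices taken mod 3.
Cross-terms: 7, 0, 7  ⇒  Σ = 14
Area = |Σ|/2 = 7.
Net area = 638 − 7 = 631.

631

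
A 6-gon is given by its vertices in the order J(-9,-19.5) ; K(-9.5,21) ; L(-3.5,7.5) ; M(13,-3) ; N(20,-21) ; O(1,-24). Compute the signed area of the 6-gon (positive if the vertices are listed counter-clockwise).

Apply the shoelace formula: 2A = Σ (x_i·y_{i+1} − x_{i+1}·y_i), indices taken mod 6.
Σ = (-374.25) + (2.25) + (-87) + (-213) + (-459) + (-235.5) = -1366.5
Signed area = Σ/2 = -683.25 (negative ⇒ clockwise traversal).

-683.25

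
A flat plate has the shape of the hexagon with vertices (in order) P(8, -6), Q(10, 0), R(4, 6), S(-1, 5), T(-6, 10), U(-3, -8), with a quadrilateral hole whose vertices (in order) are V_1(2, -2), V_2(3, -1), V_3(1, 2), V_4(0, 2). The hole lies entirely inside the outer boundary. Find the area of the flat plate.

158.5

Outer boundary:
Σ = (60) + (60) + (26) + (20) + (78) + (82) = 326
Area = |Σ|/2 = 163.
Hole:
Cross-terms: 4, 7, 2, -4  ⇒  Σ = 9
Area = |Σ|/2 = 4.5.
Net area = 163 − 4.5 = 158.5.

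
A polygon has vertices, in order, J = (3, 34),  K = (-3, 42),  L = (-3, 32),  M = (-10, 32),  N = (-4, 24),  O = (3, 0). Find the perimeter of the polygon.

96

|JK| = √((-6)² + (8)²) = √100 = 10
|KL| = √((0)² + (-10)²) = √100 = 10
|LM| = √((-7)² + (0)²) = √49 = 7
|MN| = √((6)² + (-8)²) = √100 = 10
|NO| = √((7)² + (-24)²) = √625 = 25
|OJ| = √((0)² + (34)²) = √1156 = 34
Perimeter = 10 + 10 + 7 + 10 + 25 + 34 = 96.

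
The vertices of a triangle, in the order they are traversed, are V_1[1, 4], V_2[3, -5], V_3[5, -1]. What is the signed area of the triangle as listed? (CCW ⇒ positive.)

Σ = (-17) + (22) + (21) = 26
Signed area = Σ/2 = 13 (positive ⇒ counter-clockwise traversal).

13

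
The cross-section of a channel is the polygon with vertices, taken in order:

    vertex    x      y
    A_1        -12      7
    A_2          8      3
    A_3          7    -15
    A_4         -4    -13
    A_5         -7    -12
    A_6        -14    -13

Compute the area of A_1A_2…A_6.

Apply the shoelace formula: 2A = Σ (x_i·y_{i+1} − x_{i+1}·y_i), indices taken mod 6.
Cross-terms: -92, -141, -151, -43, -77, -254  ⇒  Σ = -758
Area = |Σ|/2 = 379.

379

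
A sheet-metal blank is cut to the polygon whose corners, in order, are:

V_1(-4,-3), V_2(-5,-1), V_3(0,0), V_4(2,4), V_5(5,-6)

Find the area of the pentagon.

41

Σ = (-11) + (0) + (0) + (-32) + (-39) = -82
Area = |Σ|/2 = 41.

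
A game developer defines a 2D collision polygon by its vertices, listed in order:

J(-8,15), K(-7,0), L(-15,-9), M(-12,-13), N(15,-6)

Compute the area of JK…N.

349.5

Σ = (105) + (63) + (87) + (267) + (177) = 699
Area = |Σ|/2 = 349.5.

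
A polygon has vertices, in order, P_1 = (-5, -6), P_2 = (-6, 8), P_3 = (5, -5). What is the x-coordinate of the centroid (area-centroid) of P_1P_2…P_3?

Apply the shoelace (surveyor's) formula. First the cross-terms c_i = x_i·y_{i+1} − x_{i+1}·y_i:
  -76, -10, -55  ⇒  2A = -141, A = -70.5.
Then Σ (x_i + x_{i+1})·c_i = 846, so x̄ = 846 / (6·(-70.5)) = -2.

-2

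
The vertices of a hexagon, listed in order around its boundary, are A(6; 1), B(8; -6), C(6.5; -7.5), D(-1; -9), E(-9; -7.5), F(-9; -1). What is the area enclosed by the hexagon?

133

Apply Gauss's area formula: 2A = Σ (x_i·y_{i+1} − x_{i+1}·y_i), indices taken mod 6.
A→B: (6)(-6) − (8)(1) = -44
B→C: (8)(-7.5) − (6.5)(-6) = -21
C→D: (6.5)(-9) − (-1)(-7.5) = -66
D→E: (-1)(-7.5) − (-9)(-9) = -73.5
E→F: (-9)(-1) − (-9)(-7.5) = -58.5
F→A: (-9)(1) − (6)(-1) = -3
Σ = -266
Area = |Σ|/2 = 133.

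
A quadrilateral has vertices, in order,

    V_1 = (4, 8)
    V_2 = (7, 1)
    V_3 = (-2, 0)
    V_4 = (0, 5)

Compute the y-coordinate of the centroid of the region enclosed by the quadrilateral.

Apply Gauss's area formula. First the cross-terms c_i = x_i·y_{i+1} − x_{i+1}·y_i:
  -52, 2, -10, -20  ⇒  2A = -80, A = -40.
Then Σ (y_i + y_{i+1})·c_i = -776, so ȳ = -776 / (6·(-40)) = 97/30.

97/30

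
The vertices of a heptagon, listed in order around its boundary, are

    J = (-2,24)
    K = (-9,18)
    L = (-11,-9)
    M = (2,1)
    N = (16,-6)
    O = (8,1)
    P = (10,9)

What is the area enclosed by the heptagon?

411

Apply Gauss's area formula: 2A = Σ (x_i·y_{i+1} − x_{i+1}·y_i), indices taken mod 7.
J→K: (-2)(18) − (-9)(24) = 180
K→L: (-9)(-9) − (-11)(18) = 279
L→M: (-11)(1) − (2)(-9) = 7
M→N: (2)(-6) − (16)(1) = -28
N→O: (16)(1) − (8)(-6) = 64
O→P: (8)(9) − (10)(1) = 62
P→J: (10)(24) − (-2)(9) = 258
Σ = 822
Area = |Σ|/2 = 411.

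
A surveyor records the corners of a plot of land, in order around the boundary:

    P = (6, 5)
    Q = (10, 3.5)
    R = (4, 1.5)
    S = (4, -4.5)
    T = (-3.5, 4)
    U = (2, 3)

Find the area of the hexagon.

Apply the shoelace formula: 2A = Σ (x_i·y_{i+1} − x_{i+1}·y_i), indices taken mod 6.
Cross-terms: -29, 1, -24, 0.25, -18.5, -8  ⇒  Σ = -78.25
Area = |Σ|/2 = 39.125.

39.125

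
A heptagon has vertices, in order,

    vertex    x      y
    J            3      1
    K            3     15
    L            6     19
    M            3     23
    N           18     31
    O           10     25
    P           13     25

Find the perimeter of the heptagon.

|JK| = √((0)² + (14)²) = √196 = 14
|KL| = √((3)² + (4)²) = √25 = 5
|LM| = √((-3)² + (4)²) = √25 = 5
|MN| = √((15)² + (8)²) = √289 = 17
|NO| = √((-8)² + (-6)²) = √100 = 10
|OP| = √((3)² + (0)²) = √9 = 3
|PJ| = √((-10)² + (-24)²) = √676 = 26
Perimeter = 14 + 5 + 5 + 17 + 10 + 3 + 26 = 80.

80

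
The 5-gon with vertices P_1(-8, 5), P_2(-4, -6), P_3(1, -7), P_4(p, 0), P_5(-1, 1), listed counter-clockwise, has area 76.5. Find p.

6

The doubled signed area Σ (x_i y_{i+1} − x_{i+1} y_i) is linear in p.
With p=0 it equals 105; the coefficient of p is 8 (from the two edges through P_4).
So 8·p + 105 = 2·76.5 = 153 ⇒ p = 6.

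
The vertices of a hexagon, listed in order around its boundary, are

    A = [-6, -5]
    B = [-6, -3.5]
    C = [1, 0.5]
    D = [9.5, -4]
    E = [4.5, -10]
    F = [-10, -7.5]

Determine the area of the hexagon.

Σ = (-9) + (0.5) + (-8.75) + (-77) + (-133.75) + (5) = -223
Area = |Σ|/2 = 111.5.

111.5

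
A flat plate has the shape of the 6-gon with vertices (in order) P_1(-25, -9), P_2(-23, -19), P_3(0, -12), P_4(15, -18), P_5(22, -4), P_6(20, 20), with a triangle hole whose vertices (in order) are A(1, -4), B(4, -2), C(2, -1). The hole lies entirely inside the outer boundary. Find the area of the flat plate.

946.5

Outer boundary:
Apply the shoelace (surveyor's) formula: 2A = Σ (x_i·y_{i+1} − x_{i+1}·y_i), indices taken mod 6.
Cross-terms: 268, 276, 180, 336, 520, 320  ⇒  Σ = 1900
Area = |Σ|/2 = 950.
Hole:
Apply Gauss's area formula: 2A = Σ (x_i·y_{i+1} − x_{i+1}·y_i), indices taken mod 3.
A→B: (1)(-2) − (4)(-4) = 14
B→C: (4)(-1) − (2)(-2) = 0
C→A: (2)(-4) − (1)(-1) = -7
Σ = 7
Area = |Σ|/2 = 3.5.
Net area = 950 − 3.5 = 946.5.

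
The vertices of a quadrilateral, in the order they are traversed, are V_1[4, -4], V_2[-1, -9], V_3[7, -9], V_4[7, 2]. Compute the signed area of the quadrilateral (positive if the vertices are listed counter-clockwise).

Σ = (-40) + (72) + (77) + (-36) = 73
Signed area = Σ/2 = 36.5 (positive ⇒ counter-clockwise traversal).

36.5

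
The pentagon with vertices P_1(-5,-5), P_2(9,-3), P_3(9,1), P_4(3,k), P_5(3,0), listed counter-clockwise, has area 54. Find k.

5

Write out the shoelace sum; only the two edges meeting at P_4 involve k:
2·Area = [(9·k − 3·1) + (3·0 − 3·k)] + 81
       = 6·k + 78 = 108
⇒ k = 5.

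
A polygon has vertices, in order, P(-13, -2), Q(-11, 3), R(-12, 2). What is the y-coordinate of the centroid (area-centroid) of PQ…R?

Apply the surveyor's formula. First the cross-terms c_i = x_i·y_{i+1} − x_{i+1}·y_i:
  -61, 14, 50  ⇒  2A = 3, A = 1.5.
Then Σ (y_i + y_{i+1})·c_i = 9, so ȳ = 9 / (6·1.5) = 1.

1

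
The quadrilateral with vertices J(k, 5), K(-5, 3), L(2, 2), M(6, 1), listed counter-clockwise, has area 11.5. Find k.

Write out the shoelace sum; only the two edges meeting at J involve k:
2·Area = [(6·5 − k·1) + (k·3 − (-5)·5)] + -26
       = 2·k + 29 = 23
⇒ k = -3.

-3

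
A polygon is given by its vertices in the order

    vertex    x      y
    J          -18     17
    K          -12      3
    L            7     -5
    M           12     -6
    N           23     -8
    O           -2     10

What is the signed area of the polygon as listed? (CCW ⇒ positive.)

304.5

Σ = (150) + (39) + (18) + (42) + (214) + (146) = 609
Signed area = Σ/2 = 304.5 (positive ⇒ counter-clockwise traversal).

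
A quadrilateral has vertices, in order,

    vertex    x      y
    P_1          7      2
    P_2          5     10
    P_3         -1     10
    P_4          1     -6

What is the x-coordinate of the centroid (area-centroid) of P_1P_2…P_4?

Apply Gauss's area formula. First the cross-terms c_i = x_i·y_{i+1} − x_{i+1}·y_i:
  60, 60, -4, 44  ⇒  2A = 160, A = 80.
Then Σ (x_i + x_{i+1})·c_i = 1312, so x̄ = 1312 / (6·80) = 41/15.

41/15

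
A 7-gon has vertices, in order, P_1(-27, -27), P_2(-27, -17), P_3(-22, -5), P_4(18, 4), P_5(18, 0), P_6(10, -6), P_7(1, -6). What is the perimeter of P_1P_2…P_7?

|P_1P_2| = √((0)² + (10)²) = √100 = 10
|P_2P_3| = √((5)² + (12)²) = √169 = 13
|P_3P_4| = √((40)² + (9)²) = √1681 = 41
|P_4P_5| = √((0)² + (-4)²) = √16 = 4
|P_5P_6| = √((-8)² + (-6)²) = √100 = 10
|P_6P_7| = √((-9)² + (0)²) = √81 = 9
|P_7P_1| = √((-28)² + (-21)²) = √1225 = 35
Perimeter = 10 + 13 + 41 + 4 + 10 + 9 + 35 = 122.

122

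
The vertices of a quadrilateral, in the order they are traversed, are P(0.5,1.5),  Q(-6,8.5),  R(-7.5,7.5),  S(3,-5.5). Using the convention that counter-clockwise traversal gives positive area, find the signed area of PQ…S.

Apply the surveyor's formula: 2A = Σ (x_i·y_{i+1} − x_{i+1}·y_i), indices taken mod 4.
Cross-terms: 13.25, 18.75, 18.75, 7.25  ⇒  Σ = 58
Signed area = Σ/2 = 29 (positive ⇒ counter-clockwise traversal).

29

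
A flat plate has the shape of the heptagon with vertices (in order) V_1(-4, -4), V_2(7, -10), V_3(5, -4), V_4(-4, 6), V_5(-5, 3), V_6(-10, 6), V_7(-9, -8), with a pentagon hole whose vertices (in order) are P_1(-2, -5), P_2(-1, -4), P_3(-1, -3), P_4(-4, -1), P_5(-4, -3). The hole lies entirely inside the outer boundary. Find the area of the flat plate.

123.5

Outer boundary:
Apply the shoelace formula: 2A = Σ (x_i·y_{i+1} − x_{i+1}·y_i), indices taken mod 7.
Σ = (68) + (22) + (14) + (18) + (0) + (134) + (4) = 260
Area = |Σ|/2 = 130.
Hole:
Apply the shoelace formula: 2A = Σ (x_i·y_{i+1} − x_{i+1}·y_i), indices taken mod 5.
Cross-terms: 3, -1, -11, 8, 14  ⇒  Σ = 13
Area = |Σ|/2 = 6.5.
Net area = 130 − 6.5 = 123.5.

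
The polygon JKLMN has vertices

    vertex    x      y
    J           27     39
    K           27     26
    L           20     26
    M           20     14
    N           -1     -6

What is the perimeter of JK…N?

114

|JK| = √((0)² + (-13)²) = √169 = 13
|KL| = √((-7)² + (0)²) = √49 = 7
|LM| = √((0)² + (-12)²) = √144 = 12
|MN| = √((-21)² + (-20)²) = √841 = 29
|NJ| = √((28)² + (45)²) = √2809 = 53
Perimeter = 13 + 7 + 12 + 29 + 53 = 114.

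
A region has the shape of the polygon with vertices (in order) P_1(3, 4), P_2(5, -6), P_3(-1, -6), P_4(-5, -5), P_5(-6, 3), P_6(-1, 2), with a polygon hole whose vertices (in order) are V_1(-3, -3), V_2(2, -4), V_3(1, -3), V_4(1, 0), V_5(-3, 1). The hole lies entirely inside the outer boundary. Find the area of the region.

Outer boundary:
Σ = (-38) + (-36) + (-25) + (-45) + (-9) + (-10) = -163
Area = |Σ|/2 = 81.5.
Hole:
Apply the shoelace (surveyor's) formula: 2A = Σ (x_i·y_{i+1} − x_{i+1}·y_i), indices taken mod 5.
Σ = (18) + (-2) + (3) + (1) + (12) = 32
Area = |Σ|/2 = 16.
Net area = 81.5 − 16 = 65.5.

65.5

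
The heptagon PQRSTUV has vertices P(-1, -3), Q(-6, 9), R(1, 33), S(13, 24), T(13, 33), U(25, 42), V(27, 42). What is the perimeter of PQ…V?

|PQ| = √((-5)² + (12)²) = √169 = 13
|QR| = √((7)² + (24)²) = √625 = 25
|RS| = √((12)² + (-9)²) = √225 = 15
|ST| = √((0)² + (9)²) = √81 = 9
|TU| = √((12)² + (9)²) = √225 = 15
|UV| = √((2)² + (0)²) = √4 = 2
|VP| = √((-28)² + (-45)²) = √2809 = 53
Perimeter = 13 + 25 + 15 + 9 + 15 + 2 + 53 = 132.

132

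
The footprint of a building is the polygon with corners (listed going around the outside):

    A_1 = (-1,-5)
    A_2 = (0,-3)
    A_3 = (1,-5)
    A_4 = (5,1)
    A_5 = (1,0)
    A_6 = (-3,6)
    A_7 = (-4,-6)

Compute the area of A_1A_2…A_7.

46.5

Apply the surveyor's formula: 2A = Σ (x_i·y_{i+1} − x_{i+1}·y_i), indices taken mod 7.
A_1→A_2: (-1)(-3) − (0)(-5) = 3
A_2→A_3: (0)(-5) − (1)(-3) = 3
A_3→A_4: (1)(1) − (5)(-5) = 26
A_4→A_5: (5)(0) − (1)(1) = -1
A_5→A_6: (1)(6) − (-3)(0) = 6
A_6→A_7: (-3)(-6) − (-4)(6) = 42
A_7→A_1: (-4)(-5) − (-1)(-6) = 14
Σ = 93
Area = |Σ|/2 = 46.5.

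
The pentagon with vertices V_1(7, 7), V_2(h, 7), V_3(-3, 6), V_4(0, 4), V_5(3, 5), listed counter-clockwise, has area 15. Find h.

Write out the shoelace sum; only the two edges meeting at V_2 involve h:
2·Area = [(7·7 − h·7) + (h·6 − (-3)·7)] + -38
       = -1·h + 32 = 30
⇒ h = 2.

2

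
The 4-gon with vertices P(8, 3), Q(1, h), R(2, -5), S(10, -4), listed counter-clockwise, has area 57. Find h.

3

The doubled signed area Σ (x_i y_{i+1} − x_{i+1} y_i) is linear in h.
With h=0 it equals 96; the coefficient of h is 6 (from the two edges through Q).
So 6·h + 96 = 2·57 = 114 ⇒ h = 3.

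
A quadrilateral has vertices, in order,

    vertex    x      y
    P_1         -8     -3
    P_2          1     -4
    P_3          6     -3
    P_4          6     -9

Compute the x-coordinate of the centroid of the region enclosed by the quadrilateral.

5/3

Apply the shoelace (surveyor's) formula. First the cross-terms c_i = x_i·y_{i+1} − x_{i+1}·y_i:
  35, 21, -36, -90  ⇒  2A = -70, A = -35.
Then Σ (x_i + x_{i+1})·c_i = -350, so x̄ = -350 / (6·(-35)) = 5/3.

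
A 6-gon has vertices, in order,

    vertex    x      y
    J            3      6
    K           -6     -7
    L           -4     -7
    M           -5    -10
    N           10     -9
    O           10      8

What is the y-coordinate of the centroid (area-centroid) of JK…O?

Apply the shoelace (surveyor's) formula. First the cross-terms c_i = x_i·y_{i+1} − x_{i+1}·y_i:
  15, 14, 5, 145, 170, 36  ⇒  2A = 385, A = 192.5.
Then Σ (y_i + y_{i+1})·c_i = -2717, so ȳ = -2717 / (6·192.5) = -247/105.

-247/105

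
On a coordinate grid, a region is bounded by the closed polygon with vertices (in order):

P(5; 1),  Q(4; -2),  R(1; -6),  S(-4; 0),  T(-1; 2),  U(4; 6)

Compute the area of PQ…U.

Σ = (-14) + (-22) + (-24) + (-8) + (-14) + (-26) = -108
Area = |Σ|/2 = 54.

54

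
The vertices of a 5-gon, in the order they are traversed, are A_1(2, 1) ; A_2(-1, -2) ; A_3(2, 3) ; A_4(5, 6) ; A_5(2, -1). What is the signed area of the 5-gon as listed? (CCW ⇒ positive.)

-9

Apply Gauss's area formula: 2A = Σ (x_i·y_{i+1} − x_{i+1}·y_i), indices taken mod 5.
Σ = (-3) + (1) + (-3) + (-17) + (4) = -18
Signed area = Σ/2 = -9 (negative ⇒ clockwise traversal).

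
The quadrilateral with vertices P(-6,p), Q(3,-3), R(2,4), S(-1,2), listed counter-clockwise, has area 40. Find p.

Write out the shoelace sum; only the two edges meeting at P involve p:
2·Area = [((-1)·p − (-6)·2) + ((-6)·(-3) − 3·p)] + 26
       = -4·p + 56 = 80
⇒ p = -6.

-6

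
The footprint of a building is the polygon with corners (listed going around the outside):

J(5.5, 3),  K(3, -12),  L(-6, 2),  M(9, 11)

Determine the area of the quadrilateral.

Apply Gauss's area formula: 2A = Σ (x_i·y_{i+1} − x_{i+1}·y_i), indices taken mod 4.
Cross-terms: -75, -66, -84, -33.5  ⇒  Σ = -258.5
Area = |Σ|/2 = 129.25.

129.25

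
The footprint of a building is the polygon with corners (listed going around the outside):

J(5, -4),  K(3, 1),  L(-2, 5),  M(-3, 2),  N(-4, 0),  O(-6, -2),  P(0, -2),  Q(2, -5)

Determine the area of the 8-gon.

Apply Gauss's area formula: 2A = Σ (x_i·y_{i+1} − x_{i+1}·y_i), indices taken mod 8.
Σ = (17) + (17) + (11) + (8) + (8) + (12) + (4) + (17) = 94
Area = |Σ|/2 = 47.

47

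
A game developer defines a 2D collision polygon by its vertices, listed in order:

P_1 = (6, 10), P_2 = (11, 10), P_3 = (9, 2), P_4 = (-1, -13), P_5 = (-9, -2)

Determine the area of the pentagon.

Apply the shoelace (surveyor's) formula: 2A = Σ (x_i·y_{i+1} − x_{i+1}·y_i), indices taken mod 5.
Σ = (-50) + (-68) + (-115) + (-115) + (-78) = -426
Area = |Σ|/2 = 213.

213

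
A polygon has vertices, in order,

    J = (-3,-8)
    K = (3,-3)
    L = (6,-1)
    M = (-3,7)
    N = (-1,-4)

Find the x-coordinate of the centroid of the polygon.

32/51

Apply the surveyor's formula. First the cross-terms c_i = x_i·y_{i+1} − x_{i+1}·y_i:
  33, 15, 39, 19, -4  ⇒  2A = 102, A = 51.
Then Σ (x_i + x_{i+1})·c_i = 192, so x̄ = 192 / (6·51) = 32/51.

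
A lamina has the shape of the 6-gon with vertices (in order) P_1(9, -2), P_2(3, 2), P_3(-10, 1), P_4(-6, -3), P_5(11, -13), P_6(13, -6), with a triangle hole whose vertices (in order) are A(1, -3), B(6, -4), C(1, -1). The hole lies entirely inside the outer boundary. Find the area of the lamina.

157.5

Outer boundary:
Apply the shoelace formula: 2A = Σ (x_i·y_{i+1} − x_{i+1}·y_i), indices taken mod 6.
P_1→P_2: (9)(2) − (3)(-2) = 24
P_2→P_3: (3)(1) − (-10)(2) = 23
P_3→P_4: (-10)(-3) − (-6)(1) = 36
P_4→P_5: (-6)(-13) − (11)(-3) = 111
P_5→P_6: (11)(-6) − (13)(-13) = 103
P_6→P_1: (13)(-2) − (9)(-6) = 28
Σ = 325
Area = |Σ|/2 = 162.5.
Hole:
Apply the shoelace (surveyor's) formula: 2A = Σ (x_i·y_{i+1} − x_{i+1}·y_i), indices taken mod 3.
A→B: (1)(-4) − (6)(-3) = 14
B→C: (6)(-1) − (1)(-4) = -2
C→A: (1)(-3) − (1)(-1) = -2
Σ = 10
Area = |Σ|/2 = 5.
Net area = 162.5 − 5 = 157.5.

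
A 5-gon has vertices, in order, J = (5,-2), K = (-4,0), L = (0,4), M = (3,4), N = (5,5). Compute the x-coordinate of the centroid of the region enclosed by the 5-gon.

185/114

Apply the shoelace (surveyor's) formula. First the cross-terms c_i = x_i·y_{i+1} − x_{i+1}·y_i:
  -8, -16, -12, -5, -35  ⇒  2A = -76, A = -38.
Then Σ (x_i + x_{i+1})·c_i = -370, so x̄ = -370 / (6·(-38)) = 185/114.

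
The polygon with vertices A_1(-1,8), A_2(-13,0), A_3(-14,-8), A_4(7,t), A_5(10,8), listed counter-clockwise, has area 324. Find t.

Write out the shoelace sum; only the two edges meeting at A_4 involve t:
2·Area = [((-14)·t − 7·(-8)) + (7·8 − 10·t)] + 296
       = -24·t + 408 = 648
⇒ t = -10.

-10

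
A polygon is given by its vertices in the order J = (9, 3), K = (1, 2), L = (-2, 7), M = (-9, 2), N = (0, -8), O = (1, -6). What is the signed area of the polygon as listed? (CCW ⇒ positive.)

111

J→K: (9)(2) − (1)(3) = 15
K→L: (1)(7) − (-2)(2) = 11
L→M: (-2)(2) − (-9)(7) = 59
M→N: (-9)(-8) − (0)(2) = 72
N→O: (0)(-6) − (1)(-8) = 8
O→J: (1)(3) − (9)(-6) = 57
Σ = 222
Signed area = Σ/2 = 111 (positive ⇒ counter-clockwise traversal).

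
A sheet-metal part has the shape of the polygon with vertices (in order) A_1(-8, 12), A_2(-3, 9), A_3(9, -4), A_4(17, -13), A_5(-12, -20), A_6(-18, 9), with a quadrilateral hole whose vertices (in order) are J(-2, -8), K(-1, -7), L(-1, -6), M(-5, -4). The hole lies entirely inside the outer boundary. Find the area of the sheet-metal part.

625.5

Outer boundary:
Apply Gauss's area formula: 2A = Σ (x_i·y_{i+1} − x_{i+1}·y_i), indices taken mod 6.
Cross-terms: -36, -69, -49, -496, -468, -144  ⇒  Σ = -1262
Area = |Σ|/2 = 631.
Hole:
Apply the surveyor's formula: 2A = Σ (x_i·y_{i+1} − x_{i+1}·y_i), indices taken mod 4.
Cross-terms: 6, -1, -26, 32  ⇒  Σ = 11
Area = |Σ|/2 = 5.5.
Net area = 631 − 5.5 = 625.5.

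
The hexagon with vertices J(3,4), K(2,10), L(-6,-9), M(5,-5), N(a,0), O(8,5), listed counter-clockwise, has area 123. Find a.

Write out the shoelace sum; only the two edges meeting at N involve a:
2·Area = [(5·0 − a·(-5)) + (a·5 − 8·0)] + 156
       = 10·a + 156 = 246
⇒ a = 9.

9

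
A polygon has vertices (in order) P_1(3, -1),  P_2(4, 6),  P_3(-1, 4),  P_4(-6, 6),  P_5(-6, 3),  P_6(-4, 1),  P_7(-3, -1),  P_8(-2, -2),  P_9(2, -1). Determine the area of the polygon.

Apply the shoelace (surveyor's) formula: 2A = Σ (x_i·y_{i+1} − x_{i+1}·y_i), indices taken mod 9.
P_1→P_2: (3)(6) − (4)(-1) = 22
P_2→P_3: (4)(4) − (-1)(6) = 22
P_3→P_4: (-1)(6) − (-6)(4) = 18
P_4→P_5: (-6)(3) − (-6)(6) = 18
P_5→P_6: (-6)(1) − (-4)(3) = 6
P_6→P_7: (-4)(-1) − (-3)(1) = 7
P_7→P_8: (-3)(-2) − (-2)(-1) = 4
P_8→P_9: (-2)(-1) − (2)(-2) = 6
P_9→P_1: (2)(-1) − (3)(-1) = 1
Σ = 104
Area = |Σ|/2 = 52.

52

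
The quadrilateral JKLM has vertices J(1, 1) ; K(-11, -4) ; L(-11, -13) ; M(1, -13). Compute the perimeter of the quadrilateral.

48

|JK| = √((-12)² + (-5)²) = √169 = 13
|KL| = √((0)² + (-9)²) = √81 = 9
|LM| = √((12)² + (0)²) = √144 = 12
|MJ| = √((0)² + (14)²) = √196 = 14
Perimeter = 13 + 9 + 12 + 14 = 48.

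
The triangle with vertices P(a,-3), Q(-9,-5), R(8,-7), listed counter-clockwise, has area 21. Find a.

The doubled signed area Σ (x_i y_{i+1} − x_{i+1} y_i) is linear in a.
With a=0 it equals 52; the coefficient of a is 2 (from the two edges through P).
So 2·a + 52 = 2·21 = 42 ⇒ a = -5.

-5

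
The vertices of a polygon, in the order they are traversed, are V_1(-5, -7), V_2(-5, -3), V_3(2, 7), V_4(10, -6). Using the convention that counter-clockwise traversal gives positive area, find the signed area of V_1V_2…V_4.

-115.5

Σ = (-20) + (-29) + (-82) + (-100) = -231
Signed area = Σ/2 = -115.5 (negative ⇒ clockwise traversal).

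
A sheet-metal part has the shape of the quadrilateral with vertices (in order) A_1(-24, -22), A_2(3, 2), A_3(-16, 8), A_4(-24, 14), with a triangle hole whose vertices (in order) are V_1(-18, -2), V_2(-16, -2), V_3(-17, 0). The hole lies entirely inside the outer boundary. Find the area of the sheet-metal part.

Outer boundary:
Apply the shoelace formula: 2A = Σ (x_i·y_{i+1} − x_{i+1}·y_i), indices taken mod 4.
Cross-terms: 18, 56, -32, 864  ⇒  Σ = 906
Area = |Σ|/2 = 453.
Hole:
Apply the shoelace formula: 2A = Σ (x_i·y_{i+1} − x_{i+1}·y_i), indices taken mod 3.
Σ = (4) + (-34) + (34) = 4
Area = |Σ|/2 = 2.
Net area = 453 − 2 = 451.

451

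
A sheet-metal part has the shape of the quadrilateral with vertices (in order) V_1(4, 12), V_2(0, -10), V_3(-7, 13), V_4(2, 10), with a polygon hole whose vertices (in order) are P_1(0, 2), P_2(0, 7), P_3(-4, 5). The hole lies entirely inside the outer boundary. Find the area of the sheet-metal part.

Outer boundary:
Apply Gauss's area formula: 2A = Σ (x_i·y_{i+1} − x_{i+1}·y_i), indices taken mod 4.
V_1→V_2: (4)(-10) − (0)(12) = -40
V_2→V_3: (0)(13) − (-7)(-10) = -70
V_3→V_4: (-7)(10) − (2)(13) = -96
V_4→V_1: (2)(12) − (4)(10) = -16
Σ = -222
Area = |Σ|/2 = 111.
Hole:
Apply the shoelace (surveyor's) formula: 2A = Σ (x_i·y_{i+1} − x_{i+1}·y_i), indices taken mod 3.
P_1→P_2: (0)(7) − (0)(2) = 0
P_2→P_3: (0)(5) − (-4)(7) = 28
P_3→P_1: (-4)(2) − (0)(5) = -8
Σ = 20
Area = |Σ|/2 = 10.
Net area = 111 − 10 = 101.

101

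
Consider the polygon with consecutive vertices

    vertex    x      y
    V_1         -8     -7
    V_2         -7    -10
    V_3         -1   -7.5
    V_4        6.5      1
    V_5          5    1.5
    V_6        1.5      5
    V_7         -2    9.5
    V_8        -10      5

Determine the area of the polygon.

184

Apply the shoelace (surveyor's) formula: 2A = Σ (x_i·y_{i+1} − x_{i+1}·y_i), indices taken mod 8.
Σ = (31) + (42.5) + (47.75) + (4.75) + (22.75) + (24.25) + (85) + (110) = 368
Area = |Σ|/2 = 184.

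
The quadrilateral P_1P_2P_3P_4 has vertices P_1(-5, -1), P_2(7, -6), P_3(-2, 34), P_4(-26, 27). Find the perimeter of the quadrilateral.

|P_1P_2| = √((12)² + (-5)²) = √169 = 13
|P_2P_3| = √((-9)² + (40)²) = √1681 = 41
|P_3P_4| = √((-24)² + (-7)²) = √625 = 25
|P_4P_1| = √((21)² + (-28)²) = √1225 = 35
Perimeter = 13 + 41 + 25 + 35 = 114.

114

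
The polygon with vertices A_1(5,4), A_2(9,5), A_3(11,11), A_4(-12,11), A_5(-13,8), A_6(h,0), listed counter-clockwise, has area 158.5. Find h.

4

The doubled signed area Σ (x_i y_{i+1} − x_{i+1} y_i) is linear in h.
With h=0 it equals 333; the coefficient of h is -4 (from the two edges through A_6).
So -4·h + 333 = 2·158.5 = 317 ⇒ h = 4.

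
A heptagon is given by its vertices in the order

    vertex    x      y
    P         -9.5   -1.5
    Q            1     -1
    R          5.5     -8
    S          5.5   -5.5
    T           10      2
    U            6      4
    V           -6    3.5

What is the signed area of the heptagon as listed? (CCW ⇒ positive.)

Apply Gauss's area formula: 2A = Σ (x_i·y_{i+1} − x_{i+1}·y_i), indices taken mod 7.
Cross-terms: 11, -2.5, 13.75, 66, 28, 45, 42.25  ⇒  Σ = 203.5
Signed area = Σ/2 = 101.75 (positive ⇒ counter-clockwise traversal).

101.75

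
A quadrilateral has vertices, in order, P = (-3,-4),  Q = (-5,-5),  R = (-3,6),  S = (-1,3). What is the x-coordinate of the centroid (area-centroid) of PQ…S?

Apply the shoelace formula. First the cross-terms c_i = x_i·y_{i+1} − x_{i+1}·y_i:
  -5, -45, -3, 13  ⇒  2A = -40, A = -20.
Then Σ (x_i + x_{i+1})·c_i = 360, so x̄ = 360 / (6·(-20)) = -3.

-3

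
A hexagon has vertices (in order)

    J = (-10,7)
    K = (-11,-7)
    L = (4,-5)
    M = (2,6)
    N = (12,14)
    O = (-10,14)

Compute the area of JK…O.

299

Σ = (147) + (83) + (34) + (-44) + (308) + (70) = 598
Area = |Σ|/2 = 299.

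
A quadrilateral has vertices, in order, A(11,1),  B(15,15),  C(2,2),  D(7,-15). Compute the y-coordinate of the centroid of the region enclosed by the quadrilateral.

94/139

Apply the shoelace formula. First the cross-terms c_i = x_i·y_{i+1} − x_{i+1}·y_i:
  150, 0, -44, 172  ⇒  2A = 278, A = 139.
Then Σ (y_i + y_{i+1})·c_i = 564, so ȳ = 564 / (6·139) = 94/139.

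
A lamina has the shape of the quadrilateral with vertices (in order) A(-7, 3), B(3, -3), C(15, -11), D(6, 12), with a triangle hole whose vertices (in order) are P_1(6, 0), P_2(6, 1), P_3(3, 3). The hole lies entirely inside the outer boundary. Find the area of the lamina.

Outer boundary:
Apply the shoelace formula: 2A = Σ (x_i·y_{i+1} − x_{i+1}·y_i), indices taken mod 4.
Σ = (12) + (12) + (246) + (102) = 372
Area = |Σ|/2 = 186.
Hole:
Σ = (6) + (15) + (-18) = 3
Area = |Σ|/2 = 1.5.
Net area = 186 − 1.5 = 184.5.

184.5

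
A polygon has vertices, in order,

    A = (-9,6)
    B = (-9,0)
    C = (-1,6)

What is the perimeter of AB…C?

24

|AB| = √((0)² + (-6)²) = √36 = 6
|BC| = √((8)² + (6)²) = √100 = 10
|CA| = √((-8)² + (0)²) = √64 = 8
Perimeter = 6 + 10 + 8 = 24.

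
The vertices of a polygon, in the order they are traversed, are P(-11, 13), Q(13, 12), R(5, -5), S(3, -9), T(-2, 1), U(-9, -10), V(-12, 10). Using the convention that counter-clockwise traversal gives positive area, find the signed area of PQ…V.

P→Q: (-11)(12) − (13)(13) = -301
Q→R: (13)(-5) − (5)(12) = -125
R→S: (5)(-9) − (3)(-5) = -30
S→T: (3)(1) − (-2)(-9) = -15
T→U: (-2)(-10) − (-9)(1) = 29
U→V: (-9)(10) − (-12)(-10) = -210
V→P: (-12)(13) − (-11)(10) = -46
Σ = -698
Signed area = Σ/2 = -349 (negative ⇒ clockwise traversal).

-349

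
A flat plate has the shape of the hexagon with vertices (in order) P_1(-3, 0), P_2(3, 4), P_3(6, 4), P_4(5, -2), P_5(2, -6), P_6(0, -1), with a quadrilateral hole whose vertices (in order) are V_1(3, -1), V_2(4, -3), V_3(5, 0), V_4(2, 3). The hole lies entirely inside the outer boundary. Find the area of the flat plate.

Outer boundary:
Apply the surveyor's formula: 2A = Σ (x_i·y_{i+1} − x_{i+1}·y_i), indices taken mod 6.
Σ = (-12) + (-12) + (-32) + (-26) + (-2) + (-3) = -87
Area = |Σ|/2 = 43.5.
Hole:
Σ = (-5) + (15) + (15) + (-11) = 14
Area = |Σ|/2 = 7.
Net area = 43.5 − 7 = 36.5.

36.5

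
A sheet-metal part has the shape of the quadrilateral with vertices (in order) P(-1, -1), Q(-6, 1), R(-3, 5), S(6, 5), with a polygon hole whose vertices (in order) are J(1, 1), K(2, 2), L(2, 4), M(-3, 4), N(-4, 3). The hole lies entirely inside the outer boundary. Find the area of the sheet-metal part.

Outer boundary:
Cross-terms: -7, -27, -45, -1  ⇒  Σ = -80
Area = |Σ|/2 = 40.
Hole:
Apply the surveyor's formula: 2A = Σ (x_i·y_{i+1} − x_{i+1}·y_i), indices taken mod 5.
Cross-terms: 0, 4, 20, 7, -7  ⇒  Σ = 24
Area = |Σ|/2 = 12.
Net area = 40 − 12 = 28.

28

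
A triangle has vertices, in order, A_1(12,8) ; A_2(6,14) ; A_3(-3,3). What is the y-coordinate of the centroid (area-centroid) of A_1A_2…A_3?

Apply the shoelace (surveyor's) formula. First the cross-terms c_i = x_i·y_{i+1} − x_{i+1}·y_i:
  120, 60, -60  ⇒  2A = 120, A = 60.
Then Σ (y_i + y_{i+1})·c_i = 3000, so ȳ = 3000 / (6·60) = 25/3.

25/3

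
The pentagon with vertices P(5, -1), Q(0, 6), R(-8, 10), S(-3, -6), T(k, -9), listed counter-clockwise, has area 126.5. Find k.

Write out the shoelace sum; only the two edges meeting at T involve k:
2·Area = [((-3)·(-9) − k·(-6)) + (k·(-1) − 5·(-9))] + 156
       = 5·k + 228 = 253
⇒ k = 5.

5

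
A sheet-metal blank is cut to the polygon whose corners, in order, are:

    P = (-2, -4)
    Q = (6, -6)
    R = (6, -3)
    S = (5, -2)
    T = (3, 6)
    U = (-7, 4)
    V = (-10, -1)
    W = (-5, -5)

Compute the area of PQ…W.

124.5

Apply the surveyor's formula: 2A = Σ (x_i·y_{i+1} − x_{i+1}·y_i), indices taken mod 8.
Σ = (36) + (18) + (3) + (36) + (54) + (47) + (45) + (10) = 249
Area = |Σ|/2 = 124.5.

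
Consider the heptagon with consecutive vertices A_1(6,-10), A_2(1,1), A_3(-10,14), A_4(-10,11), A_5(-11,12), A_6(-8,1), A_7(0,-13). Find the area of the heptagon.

169

Σ = (16) + (24) + (30) + (1) + (85) + (104) + (78) = 338
Area = |Σ|/2 = 169.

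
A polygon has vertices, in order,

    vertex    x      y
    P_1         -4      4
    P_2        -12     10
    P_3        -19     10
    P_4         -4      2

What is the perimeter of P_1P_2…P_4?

36

|P_1P_2| = √((-8)² + (6)²) = √100 = 10
|P_2P_3| = √((-7)² + (0)²) = √49 = 7
|P_3P_4| = √((15)² + (-8)²) = √289 = 17
|P_4P_1| = √((0)² + (2)²) = √4 = 2
Perimeter = 10 + 7 + 17 + 2 = 36.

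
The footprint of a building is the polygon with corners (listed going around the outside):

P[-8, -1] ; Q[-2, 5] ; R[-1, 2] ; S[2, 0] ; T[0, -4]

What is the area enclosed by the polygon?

Σ = (-42) + (1) + (-4) + (-8) + (-32) = -85
Area = |Σ|/2 = 42.5.

42.5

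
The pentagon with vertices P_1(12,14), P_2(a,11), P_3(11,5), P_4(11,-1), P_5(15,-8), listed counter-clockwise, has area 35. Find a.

12

Write out the shoelace sum; only the two edges meeting at P_2 involve a:
2·Area = [(12·11 − a·14) + (a·5 − 11·11)] + 167
       = -9·a + 178 = 70
⇒ a = 12.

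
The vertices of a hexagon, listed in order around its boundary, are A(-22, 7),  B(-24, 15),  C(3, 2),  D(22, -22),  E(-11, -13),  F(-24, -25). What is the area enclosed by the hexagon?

824

Apply Gauss's area formula: 2A = Σ (x_i·y_{i+1} − x_{i+1}·y_i), indices taken mod 6.
Cross-terms: -162, -93, -110, -528, -37, -718  ⇒  Σ = -1648
Area = |Σ|/2 = 824.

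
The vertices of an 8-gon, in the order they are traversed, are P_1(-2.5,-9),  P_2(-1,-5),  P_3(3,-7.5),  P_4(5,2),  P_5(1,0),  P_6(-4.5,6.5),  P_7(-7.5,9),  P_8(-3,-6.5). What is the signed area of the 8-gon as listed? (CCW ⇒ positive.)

Apply Gauss's area formula: 2A = Σ (x_i·y_{i+1} − x_{i+1}·y_i), indices taken mod 8.
Σ = (3.5) + (22.5) + (43.5) + (-2) + (6.5) + (8.25) + (75.75) + (10.75) = 168.75
Signed area = Σ/2 = 84.375 (positive ⇒ counter-clockwise traversal).

84.375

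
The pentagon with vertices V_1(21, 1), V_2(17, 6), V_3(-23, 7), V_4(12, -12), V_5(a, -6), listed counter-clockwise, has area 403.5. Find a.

The doubled signed area Σ (x_i y_{i+1} − x_{i+1} y_i) is linear in a.
With a=0 it equals 612; the coefficient of a is 13 (from the two edges through V_5).
So 13·a + 612 = 2·403.5 = 807 ⇒ a = 15.

15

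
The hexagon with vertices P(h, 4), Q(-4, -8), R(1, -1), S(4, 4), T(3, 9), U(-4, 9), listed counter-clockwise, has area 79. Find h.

The doubled signed area Σ (x_i y_{i+1} − x_{i+1} y_i) is linear in h.
With h=0 it equals 107; the coefficient of h is -17 (from the two edges through P).
So -17·h + 107 = 2·79 = 158 ⇒ h = -3.

-3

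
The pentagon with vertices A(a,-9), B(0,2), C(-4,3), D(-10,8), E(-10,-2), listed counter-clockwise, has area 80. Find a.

Write out the shoelace sum; only the two edges meeting at A involve a:
2·Area = [((-10)·(-9) − a·(-2)) + (a·2 − 0·(-9))] + 106
       = 4·a + 196 = 160
⇒ a = -9.

-9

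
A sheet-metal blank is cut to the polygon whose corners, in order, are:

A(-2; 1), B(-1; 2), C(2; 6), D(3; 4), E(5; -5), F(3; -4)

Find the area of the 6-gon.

34

Σ = (-3) + (-10) + (-10) + (-35) + (-5) + (-5) = -68
Area = |Σ|/2 = 34.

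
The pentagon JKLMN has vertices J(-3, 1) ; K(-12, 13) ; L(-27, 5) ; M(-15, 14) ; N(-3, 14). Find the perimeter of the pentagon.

72

|JK| = √((-9)² + (12)²) = √225 = 15
|KL| = √((-15)² + (-8)²) = √289 = 17
|LM| = √((12)² + (9)²) = √225 = 15
|MN| = √((12)² + (0)²) = √144 = 12
|NJ| = √((0)² + (-13)²) = √169 = 13
Perimeter = 15 + 17 + 15 + 12 + 13 = 72.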